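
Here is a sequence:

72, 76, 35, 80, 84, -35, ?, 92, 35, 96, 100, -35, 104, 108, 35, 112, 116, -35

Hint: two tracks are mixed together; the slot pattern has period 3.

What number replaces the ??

The slot pattern repeats as AAB (period 3), so there are 2 interleaved tracks.
Subsequence A is 72, 76, 80, 84, ?, 92, 96, 100, 104, 108, 112, 116, which is linear: a_n = 68 + 4·n.
Subsequence B is 35, -35, 35, -35, 35, -35, which is alternating ±35.
Filling subsequence A at index 5 by its rule yields 88.

88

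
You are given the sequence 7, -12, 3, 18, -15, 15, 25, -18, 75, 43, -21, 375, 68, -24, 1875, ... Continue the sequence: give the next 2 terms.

111, -27

Split by position mod 3 into 3 tracks.
Track A: 7, 18, 25, 43, 68. Each term equals the sum of the previous two.
Track B: -12, -15, -18, -21, -24. Arithmetic, step −3.
Track C: 3, 15, 75, 375, 1875. Geometric with ratio 5.
Position 16 → track A, term 6 = 111.
Position 17 → track B, term 6 = -27.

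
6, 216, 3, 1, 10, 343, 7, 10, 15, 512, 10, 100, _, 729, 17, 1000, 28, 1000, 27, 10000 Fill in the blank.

Split by position mod 4: positions 1, 5, 9, … form one track, and each other residue class forms its own.
Stream A: 6, 10, 15, ?, 28 — triangular numbers starting at T_3.
Stream B: 216, 343, 512, 729, 1000 — the cubes 6³, 7³, 8³, ….
Stream C: 3, 7, 10, 17, 27 — Fibonacci-style (each term is the sum of the two before it).
Stream D: 1, 10, 100, 1000, 10000 — successive powers of 10.
Stream A's pattern makes the blank 21.

21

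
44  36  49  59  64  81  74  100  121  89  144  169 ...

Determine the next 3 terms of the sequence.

104, 196, 225

The slot pattern repeats as ABB (period 3), so there are 2 interleaved tracks.
Track A is 44, 59, 74, 89, which is adding 15 each time.
Track B is 36, 49, 64, 81, 100, 121, 144, 169, which is perfect squares starting at 6².
Position 13 falls in track A as its term 5, giving 104.
Position 14 falls in track B as its term 9, giving 196.
Position 15 → track B, term 10 = 225.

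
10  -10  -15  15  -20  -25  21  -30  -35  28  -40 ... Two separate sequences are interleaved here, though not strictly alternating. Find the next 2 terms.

Reading positions in blocks of 3 reveals the pattern ABB — 2 tracks woven together.
Stream A: 10, 15, 21, 28 — the triangular numbers T_4, T_5, ….
Stream B: -10, -15, -20, -25, -30, -35, -40 — arithmetic, step −5.
The 12th slot belongs to stream B; its 8th term is -45.
Position 13 falls in stream A as its term 5, giving 36.

-45, 36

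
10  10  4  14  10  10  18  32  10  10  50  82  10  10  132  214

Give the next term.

10

The slot pattern repeats as AABB (period 4), so there are 2 interleaved tracks.
Track A = 10, 10, 10, 10, 10, 10, 10, 10: always 10.
Track B = 4, 14, 18, 32, 50, 82, 132, 214: each term equals the sum of the previous two.
Position 17 falls in track A as its term 9, giving 10.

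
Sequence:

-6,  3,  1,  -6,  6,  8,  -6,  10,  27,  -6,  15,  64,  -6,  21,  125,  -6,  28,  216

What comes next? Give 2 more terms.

-6, 36

Split by position mod 3 into 3 tracks.
Stream A is -6, -6, -6, -6, -6, -6, which is constant -6.
Stream B is 3, 6, 10, 15, 21, 28, which is triangular numbers starting at T_2.
Stream C is 1, 8, 27, 64, 125, 216, which is the cubes 1³, 2³, 3³, ….
Term 19 comes from stream A (its 7th entry): -6.
Position 20 falls in stream B as its term 7, giving 36.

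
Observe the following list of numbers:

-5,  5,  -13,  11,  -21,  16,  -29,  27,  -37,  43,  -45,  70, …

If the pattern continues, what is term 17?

Odd-indexed and even-indexed terms follow separate rules.
Subsequence A: -5, -13, -21, -29, -37, -45 — arithmetic, step −8.
Subsequence B: 5, 11, 16, 27, 43, 70 — each term equals the sum of the previous two.
The 17th slot belongs to subsequence A; its 9th term is -69.

-69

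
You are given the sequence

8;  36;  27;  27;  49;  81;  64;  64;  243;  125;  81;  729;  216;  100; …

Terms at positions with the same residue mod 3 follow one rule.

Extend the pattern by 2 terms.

2187, 343

The terms cycle through 3 interleaved subsequences.
Track A = 8, 27, 64, 125, 216: perfect cubes starting at 2³.
Track B = 36, 49, 64, 81, 100: consecutive squares n² from n = 6.
Track C = 27, 81, 243, 729: powers 3^3, 3^4, 3^5, ….
Position 15 falls in track C as its term 5, giving 2187.
Term 16 comes from track A (its 6th entry): 343.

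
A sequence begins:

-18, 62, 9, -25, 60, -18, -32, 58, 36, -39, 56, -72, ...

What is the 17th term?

Split by position mod 3: positions 1, 4, 7, … form one track, and each other residue class forms its own.
Stream A: -18, -25, -32, -39 (arithmetic, step −7).
Stream B: 62, 60, 58, 56 (subtracting 2 each time).
Stream C: 9, -18, 36, -72 (geometric with ratio -2).
The 17th slot belongs to stream B; its 6th term is 52.

52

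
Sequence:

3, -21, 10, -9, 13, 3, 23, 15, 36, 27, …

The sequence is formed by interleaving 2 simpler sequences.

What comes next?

59

Odd-indexed and even-indexed terms follow separate rules.
Track A: 3, 10, 13, 23, 36 (a Fibonacci-like recurrence a_n = a_{n-1} + a_{n-2}).
Track B: -21, -9, 3, 15, 27 (arithmetic with common difference +12).
Term 11 comes from track A (its 6th entry): 59.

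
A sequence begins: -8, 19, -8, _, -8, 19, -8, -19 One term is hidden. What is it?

Odd-indexed and even-indexed terms follow separate rules.
Subsequence A: -8, -8, -8, -8 (constant -8).
Subsequence B: 19, ?, 19, -19 (the oscillation 19·(−1)^(n+1)).
The gap is subsequence B's term 2; the rule gives -19.

-19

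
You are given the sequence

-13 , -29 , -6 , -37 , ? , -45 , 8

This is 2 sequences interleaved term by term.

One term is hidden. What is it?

1

Odd-indexed and even-indexed terms follow separate rules.
Track A: -13, -6, ?, 8 (arithmetic with common difference +7).
Track B: -29, -37, -45 (arithmetic, step −8).
The gap is track A's term 3; the rule gives 1.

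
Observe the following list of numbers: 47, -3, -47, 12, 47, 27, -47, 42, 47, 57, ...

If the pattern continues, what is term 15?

Positions 1, 3, 5, … form one subsequence and positions 2, 4, 6, … form another.
Subsequence A = 47, -47, 47, -47, 47: alternating ±47.
Subsequence B = -3, 12, 27, 42, 57: arithmetic with common difference +15.
The 15th slot belongs to subsequence A; its 8th term is -47.

-47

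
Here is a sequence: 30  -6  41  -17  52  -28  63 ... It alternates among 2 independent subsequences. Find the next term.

-39

Odd-indexed and even-indexed terms follow separate rules.
Stream A = 30, 41, 52, 63: arithmetic with common difference +11.
Stream B = -6, -17, -28: subtracting 11 each time.
Term 8 comes from stream B (its 4th entry): -39.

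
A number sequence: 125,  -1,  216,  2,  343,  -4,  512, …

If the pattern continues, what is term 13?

Split by position mod 2 into 2 tracks.
Subsequence A: 125, 216, 343, 512 (perfect cubes starting at 5³).
Subsequence B: -1, 2, -4 (geometric with ratio -2).
Position 13 → subsequence A, term 7 = 1331.

1331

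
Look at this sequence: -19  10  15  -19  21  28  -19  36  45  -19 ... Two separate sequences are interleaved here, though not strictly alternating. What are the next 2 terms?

The slot pattern repeats as ABB (period 3), so there are 2 interleaved tracks.
Track A: -19, -19, -19, -19 — the constant sequence -19.
Track B: 10, 15, 21, 28, 36, 45 — the triangular numbers T_4, T_5, ….
Term 11 comes from track B (its 7th entry): 55.
Position 12 → track B, term 8 = 66.

55, 66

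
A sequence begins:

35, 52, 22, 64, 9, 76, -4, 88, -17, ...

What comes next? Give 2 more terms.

Positions 1, 3, 5, … form one subsequence and positions 2, 4, 6, … form another.
Track A: 35, 22, 9, -4, -17 (subtracting 13 each time).
Track B: 52, 64, 76, 88 (adding 12 each time).
The 10th slot belongs to track B; its 5th term is 100.
Position 11 falls in track A as its term 6, giving -30.

100, -30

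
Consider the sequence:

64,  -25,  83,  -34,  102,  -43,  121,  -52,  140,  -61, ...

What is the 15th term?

197

The terms cycle through 2 interleaved subsequences.
Track A: 64, 83, 102, 121, 140 — arithmetic, step +19.
Track B: -25, -34, -43, -52, -61 — linear: a_n = -16 − 9·n.
Position 15 falls in track A as its term 8, giving 197.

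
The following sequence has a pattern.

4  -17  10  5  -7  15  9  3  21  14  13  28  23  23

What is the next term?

36

The terms cycle through 3 interleaved subsequences.
Track A: 4, 5, 9, 14, 23 (a Fibonacci-like recurrence a_n = a_{n-1} + a_{n-2}).
Track B: -17, -7, 3, 13, 23 (arithmetic, step +10).
Track C: 10, 15, 21, 28 (the triangular numbers T_4, T_5, …).
Position 15 → track C, term 5 = 36.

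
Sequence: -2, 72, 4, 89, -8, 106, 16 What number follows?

Odd-indexed and even-indexed terms follow separate rules.
Stream A is -2, 4, -8, 16, which is geometric, ×-2 each step.
Stream B is 72, 89, 106, which is arithmetic, step +17.
Position 8 falls in stream B as its term 4, giving 123.

123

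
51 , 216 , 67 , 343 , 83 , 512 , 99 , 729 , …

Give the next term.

Odd-indexed and even-indexed terms follow separate rules.
Track A: 51, 67, 83, 99 (linear: a_n = 35 + 16·n).
Track B: 216, 343, 512, 729 (perfect cubes starting at 6³).
The 9th slot belongs to track A; its 5th term is 115.

115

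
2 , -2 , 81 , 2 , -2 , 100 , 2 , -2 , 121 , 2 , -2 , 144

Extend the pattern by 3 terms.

Positions follow the repeating pattern AAB; grouping by letter gives 2 tracks.
Subsequence A = 2, -2, 2, -2, 2, -2, 2, -2: alternating ±2.
Subsequence B = 81, 100, 121, 144: consecutive squares n² from n = 9.
Position 13 falls in subsequence A as its term 9, giving 2.
The 14th slot belongs to subsequence A; its 10th term is -2.
Position 15 → subsequence B, term 5 = 169.

2, -2, 169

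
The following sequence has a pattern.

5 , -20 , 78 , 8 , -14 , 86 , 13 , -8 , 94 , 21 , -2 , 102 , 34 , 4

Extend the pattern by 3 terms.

110, 55, 10

The terms cycle through 3 interleaved subsequences.
Track A: 5, 8, 13, 21, 34 (Fibonacci-style (each term is the sum of the two before it)).
Track B: -20, -14, -8, -2, 4 (arithmetic, step +6).
Track C: 78, 86, 94, 102 (linear: a_n = 70 + 8·n).
The 15th slot belongs to track C; its 5th term is 110.
The 16th slot belongs to track A; its 6th term is 55.
Position 17 falls in track B as its term 6, giving 10.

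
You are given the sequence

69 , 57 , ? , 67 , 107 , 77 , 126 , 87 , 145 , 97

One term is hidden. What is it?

88

Split by position mod 2 into 2 tracks.
Subsequence A: 69, ?, 107, 126, 145 (linear: a_n = 50 + 19·n).
Subsequence B: 57, 67, 77, 87, 97 (linear: a_n = 47 + 10·n).
Subsequence A's pattern makes the blank 88.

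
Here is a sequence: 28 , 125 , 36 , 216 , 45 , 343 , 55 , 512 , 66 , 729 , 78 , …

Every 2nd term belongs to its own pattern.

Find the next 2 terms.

Odd-indexed and even-indexed terms follow separate rules.
Track A: 28, 36, 45, 55, 66, 78. Triangular numbers starting at T_7.
Track B: 125, 216, 343, 512, 729. The cubes 5³, 6³, 7³, ….
Position 12 falls in track B as its term 6, giving 1000.
The 13th slot belongs to track A; its 7th term is 91.

1000, 91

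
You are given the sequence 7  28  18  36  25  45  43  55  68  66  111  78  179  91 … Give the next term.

290

Positions 1, 3, 5, … form one subsequence and positions 2, 4, 6, … form another.
Track A: 7, 18, 25, 43, 68, 111, 179. Fibonacci-style (each term is the sum of the two before it).
Track B: 28, 36, 45, 55, 66, 78, 91. Triangular numbers n(n+1)/2 for n = 7, 8, ….
Position 15 falls in track A as its term 8, giving 290.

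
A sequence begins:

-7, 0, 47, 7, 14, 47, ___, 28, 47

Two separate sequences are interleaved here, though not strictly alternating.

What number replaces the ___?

Positions follow the repeating pattern AAB; grouping by letter gives 2 tracks.
Stream A: -7, 0, 7, 14, ?, 28 — arithmetic with common difference +7.
Stream B: 47, 47, 47 — the constant sequence 47.
So the missing entry in stream A is 21.

21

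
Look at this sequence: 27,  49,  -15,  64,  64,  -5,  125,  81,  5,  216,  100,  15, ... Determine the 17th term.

Split by position mod 3: positions 1, 4, 7, … form one track, and each other residue class forms its own.
Track A = 27, 64, 125, 216: the cubes 3³, 4³, 5³, ….
Track B = 49, 64, 81, 100: perfect squares starting at 7².
Track C = -15, -5, 5, 15: adding 10 each time.
The 17th slot belongs to track B; its 6th term is 144.

144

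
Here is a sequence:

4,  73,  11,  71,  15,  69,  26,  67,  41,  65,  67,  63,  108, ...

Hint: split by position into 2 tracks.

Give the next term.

Taking every 2nd term gives 2 separate tracks.
Track A is 4, 11, 15, 26, 41, 67, 108, which is a Fibonacci-like recurrence a_n = a_{n-1} + a_{n-2}.
Track B is 73, 71, 69, 67, 65, 63, which is arithmetic, step −2.
Position 14 falls in track B as its term 7, giving 61.

61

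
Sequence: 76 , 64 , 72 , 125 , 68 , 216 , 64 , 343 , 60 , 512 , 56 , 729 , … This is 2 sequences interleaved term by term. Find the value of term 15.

Taking every 2nd term gives 2 separate tracks.
Track A: 76, 72, 68, 64, 60, 56 — linear: a_n = 80 − 4·n.
Track B: 64, 125, 216, 343, 512, 729 — consecutive cubes n³ from n = 4.
Position 15 falls in track A as its term 8, giving 48.

48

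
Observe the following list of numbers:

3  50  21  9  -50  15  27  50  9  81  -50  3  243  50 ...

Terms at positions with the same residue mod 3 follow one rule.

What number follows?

The terms cycle through 3 interleaved subsequences.
Stream A: 3, 9, 27, 81, 243 — powers of 3.
Stream B: 50, -50, 50, -50, 50 — alternating ±50.
Stream C: 21, 15, 9, 3 — linear: a_n = 27 − 6·n.
Position 15 → stream C, term 5 = -3.

-3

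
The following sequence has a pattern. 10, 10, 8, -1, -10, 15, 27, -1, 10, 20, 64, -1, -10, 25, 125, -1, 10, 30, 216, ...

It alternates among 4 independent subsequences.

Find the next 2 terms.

Split by position mod 4: positions 1, 5, 9, … form one track, and each other residue class forms its own.
Subsequence A: 10, -10, 10, -10, 10 (the oscillation 10·(−1)^(n+1)).
Subsequence B: 10, 15, 20, 25, 30 (linear: a_n = 5 + 5·n).
Subsequence C: 8, 27, 64, 125, 216 (the cubes 2³, 3³, 4³, …).
Subsequence D: -1, -1, -1, -1 (always -1).
Position 20 → subsequence D, term 5 = -1.
Term 21 comes from subsequence A (its 6th entry): -10.

-1, -10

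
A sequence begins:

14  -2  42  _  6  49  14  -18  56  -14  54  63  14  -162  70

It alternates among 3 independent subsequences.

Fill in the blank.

-14

Taking every 3rd term gives 3 separate tracks.
Track A: 14, ?, 14, -14, 14 (alternating ±14).
Track B: -2, 6, -18, 54, -162 (multiplying by -3 each time).
Track C: 42, 49, 56, 63, 70 (adding 7 each time).
So the missing entry in track A is -14.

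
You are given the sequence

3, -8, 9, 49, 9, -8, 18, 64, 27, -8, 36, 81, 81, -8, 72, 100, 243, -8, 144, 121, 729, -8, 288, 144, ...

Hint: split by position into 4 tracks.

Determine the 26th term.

Split by position mod 4 into 4 tracks.
Subsequence A is 3, 9, 27, 81, 243, 729, which is powers of 3.
Subsequence B is -8, -8, -8, -8, -8, -8, which is the constant sequence -8.
Subsequence C is 9, 18, 36, 72, 144, 288, which is a geometric progression (common ratio 2).
Subsequence D is 49, 64, 81, 100, 121, 144, which is perfect squares starting at 7².
Position 26 → subsequence B, term 7 = -8.

-8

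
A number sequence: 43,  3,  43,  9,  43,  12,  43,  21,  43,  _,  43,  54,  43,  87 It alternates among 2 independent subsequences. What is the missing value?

Taking every 2nd term gives 2 separate tracks.
Track A is 43, 43, 43, 43, 43, 43, 43, which is always 43.
Track B is 3, 9, 12, 21, ?, 54, 87, which is a Fibonacci-like recurrence a_n = a_{n-1} + a_{n-2}.
Filling track B at index 5 by its rule yields 33.

33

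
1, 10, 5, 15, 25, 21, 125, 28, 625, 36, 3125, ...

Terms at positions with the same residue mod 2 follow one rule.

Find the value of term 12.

45

Odd-indexed and even-indexed terms follow separate rules.
Track A: 1, 5, 25, 125, 625, 3125 (powers of 5).
Track B: 10, 15, 21, 28, 36 (the triangular numbers T_4, T_5, …).
The 12th slot belongs to track B; its 6th term is 45.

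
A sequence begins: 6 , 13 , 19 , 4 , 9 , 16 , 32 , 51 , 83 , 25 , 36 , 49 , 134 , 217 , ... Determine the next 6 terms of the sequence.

351, 64, 81, 100, 568, 919

Reading positions in blocks of 6 reveals the pattern AAABBB — 2 tracks woven together.
Track A: 6, 13, 19, 32, 51, 83, 134, 217 (each term equals the sum of the previous two).
Track B: 4, 9, 16, 25, 36, 49 (consecutive squares n² from n = 2).
Term 15 comes from track A (its 9th entry): 351.
Position 16 falls in track B as its term 7, giving 64.
Position 17 → track B, term 8 = 81.
Position 18 → track B, term 9 = 100.
Term 19 comes from track A (its 10th entry): 568.
The 20th slot belongs to track A; its 11th term is 919.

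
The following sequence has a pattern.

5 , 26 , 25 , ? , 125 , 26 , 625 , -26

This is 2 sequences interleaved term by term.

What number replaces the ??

Odd-indexed and even-indexed terms follow separate rules.
Subsequence A: 5, 25, 125, 625 (successive powers of 5).
Subsequence B: 26, ?, 26, -26 (the oscillation 26·(−1)^(n+1)).
Subsequence B's pattern makes the blank -26.

-26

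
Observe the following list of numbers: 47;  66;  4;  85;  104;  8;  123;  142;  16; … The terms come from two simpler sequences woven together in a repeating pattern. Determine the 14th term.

Reading positions in blocks of 3 reveals the pattern AAB — 2 tracks woven together.
Stream A is 47, 66, 85, 104, 123, 142, which is adding 19 each time.
Stream B is 4, 8, 16, which is successive powers of 2.
Position 14 → stream A, term 10 = 218.

218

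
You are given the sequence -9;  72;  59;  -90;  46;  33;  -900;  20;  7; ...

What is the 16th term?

Reading positions in blocks of 3 reveals the pattern ABB — 2 tracks woven together.
Track A is -9, -90, -900, which is a geometric progression (common ratio 10).
Track B is 72, 59, 46, 33, 20, 7, which is arithmetic, step −13.
The 16th slot belongs to track A; its 6th term is -900000.

-900000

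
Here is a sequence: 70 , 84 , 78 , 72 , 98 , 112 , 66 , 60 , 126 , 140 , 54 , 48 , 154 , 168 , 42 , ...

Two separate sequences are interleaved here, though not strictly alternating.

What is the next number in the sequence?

Reading positions in blocks of 4 reveals the pattern AABB — 2 tracks woven together.
Track A: 70, 84, 98, 112, 126, 140, 154, 168 (arithmetic with common difference +14).
Track B: 78, 72, 66, 60, 54, 48, 42 (subtracting 6 each time).
Term 16 comes from track B (its 8th entry): 36.

36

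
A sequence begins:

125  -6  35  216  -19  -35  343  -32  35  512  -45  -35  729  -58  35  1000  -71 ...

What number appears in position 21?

Split by position mod 3: positions 1, 4, 7, … form one track, and each other residue class forms its own.
Subsequence A is 125, 216, 343, 512, 729, 1000, which is consecutive cubes n³ from n = 5.
Subsequence B is -6, -19, -32, -45, -58, -71, which is linear: a_n = 7 − 13·n.
Subsequence C is 35, -35, 35, -35, 35, which is oscillating between 35 and -35.
Position 21 → subsequence C, term 7 = 35.

35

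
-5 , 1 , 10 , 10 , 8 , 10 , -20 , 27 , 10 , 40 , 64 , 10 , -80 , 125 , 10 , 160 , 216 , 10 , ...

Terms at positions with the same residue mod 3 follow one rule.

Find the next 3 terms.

-320, 343, 10

Split by position mod 3: positions 1, 4, 7, … form one track, and each other residue class forms its own.
Stream A: -5, 10, -20, 40, -80, 160 (geometric, ×-2 each step).
Stream B: 1, 8, 27, 64, 125, 216 (consecutive cubes n³ from n = 1).
Stream C: 10, 10, 10, 10, 10, 10 (always 10).
Term 19 comes from stream A (its 7th entry): -320.
Term 20 comes from stream B (its 7th entry): 343.
Position 21 → stream C, term 7 = 10.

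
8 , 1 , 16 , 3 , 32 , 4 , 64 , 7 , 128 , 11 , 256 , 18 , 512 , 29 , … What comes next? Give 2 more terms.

Odd-indexed and even-indexed terms follow separate rules.
Stream A: 8, 16, 32, 64, 128, 256, 512 — powers 2^3, 2^4, 2^5, ….
Stream B: 1, 3, 4, 7, 11, 18, 29 — a Fibonacci-like recurrence a_n = a_{n-1} + a_{n-2}.
Position 15 falls in stream A as its term 8, giving 1024.
Term 16 comes from stream B (its 8th entry): 47.

1024, 47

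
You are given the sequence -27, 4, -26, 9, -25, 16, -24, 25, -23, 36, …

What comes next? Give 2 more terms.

-22, 49

Odd-indexed and even-indexed terms follow separate rules.
Track A is -27, -26, -25, -24, -23, which is arithmetic with common difference +1.
Track B is 4, 9, 16, 25, 36, which is consecutive squares n² from n = 2.
Position 11 falls in track A as its term 6, giving -22.
Position 12 → track B, term 6 = 49.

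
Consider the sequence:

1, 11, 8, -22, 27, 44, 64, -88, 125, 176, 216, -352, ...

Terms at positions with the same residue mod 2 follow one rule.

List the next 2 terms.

Positions 1, 3, 5, … form one subsequence and positions 2, 4, 6, … form another.
Subsequence A: 1, 8, 27, 64, 125, 216 (perfect cubes starting at 1³).
Subsequence B: 11, -22, 44, -88, 176, -352 (multiplying by -2 each time).
Position 13 → subsequence A, term 7 = 343.
Position 14 falls in subsequence B as its term 7, giving 704.

343, 704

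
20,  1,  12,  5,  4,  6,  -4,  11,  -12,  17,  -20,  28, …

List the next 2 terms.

-28, 45

Taking every 2nd term gives 2 separate tracks.
Track A is 20, 12, 4, -4, -12, -20, which is arithmetic with common difference −8.
Track B is 1, 5, 6, 11, 17, 28, which is each term equals the sum of the previous two.
The 13th slot belongs to track A; its 7th term is -28.
Position 14 → track B, term 7 = 45.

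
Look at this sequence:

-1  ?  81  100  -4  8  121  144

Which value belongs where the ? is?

Positions follow the repeating pattern AABB; grouping by letter gives 2 tracks.
Stream A is -1, ?, -4, 8, which is multiplying by -2 each time.
Stream B is 81, 100, 121, 144, which is consecutive squares n² from n = 9.
Stream A's pattern makes the blank 2.

2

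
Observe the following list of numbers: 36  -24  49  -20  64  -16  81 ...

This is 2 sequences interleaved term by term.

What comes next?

Taking every 2nd term gives 2 separate tracks.
Stream A: 36, 49, 64, 81 — the squares 6², 7², 8², ….
Stream B: -24, -20, -16 — arithmetic, step +4.
Position 8 → stream B, term 4 = -12.

-12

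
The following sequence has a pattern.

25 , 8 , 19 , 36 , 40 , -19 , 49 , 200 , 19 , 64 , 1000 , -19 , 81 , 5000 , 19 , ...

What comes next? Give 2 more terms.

Split by position mod 3 into 3 tracks.
Track A is 25, 36, 49, 64, 81, which is perfect squares starting at 5².
Track B is 8, 40, 200, 1000, 5000, which is a geometric progression (common ratio 5).
Track C is 19, -19, 19, -19, 19, which is alternating ±19.
The 16th slot belongs to track A; its 6th term is 100.
The 17th slot belongs to track B; its 6th term is 25000.

100, 25000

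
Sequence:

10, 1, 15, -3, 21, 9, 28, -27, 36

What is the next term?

Positions 1, 3, 5, … form one subsequence and positions 2, 4, 6, … form another.
Subsequence A: 10, 15, 21, 28, 36 — triangular numbers starting at T_4.
Subsequence B: 1, -3, 9, -27 — geometric, ×-3 each step.
The 10th slot belongs to subsequence B; its 5th term is 81.

81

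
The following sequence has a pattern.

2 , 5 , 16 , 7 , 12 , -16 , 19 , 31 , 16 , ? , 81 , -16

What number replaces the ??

50

The slot pattern repeats as AAB (period 3), so there are 2 interleaved tracks.
Track A = 2, 5, 7, 12, 19, 31, ?, 81: a Fibonacci-like recurrence a_n = a_{n-1} + a_{n-2}.
Track B = 16, -16, 16, -16: the oscillation 16·(−1)^(n+1).
Track A's pattern makes the blank 50.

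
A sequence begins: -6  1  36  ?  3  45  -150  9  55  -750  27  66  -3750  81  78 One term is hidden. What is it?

The terms cycle through 3 interleaved subsequences.
Track A: -6, ?, -150, -750, -3750 — a geometric progression (common ratio 5).
Track B: 1, 3, 9, 27, 81 — powers of 3.
Track C: 36, 45, 55, 66, 78 — triangular numbers starting at T_8.
The gap is track A's term 2; the rule gives -30.

-30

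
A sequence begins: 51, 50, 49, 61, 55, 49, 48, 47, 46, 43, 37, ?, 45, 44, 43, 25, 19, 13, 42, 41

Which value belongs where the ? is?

Reading positions in blocks of 6 reveals the pattern AAABBB — 2 tracks woven together.
Track A is 51, 50, 49, 48, 47, 46, 45, 44, 43, 42, 41, which is arithmetic with common difference −1.
Track B is 61, 55, 49, 43, 37, ?, 25, 19, 13, which is arithmetic with common difference −6.
Filling track B at index 6 by its rule yields 31.

31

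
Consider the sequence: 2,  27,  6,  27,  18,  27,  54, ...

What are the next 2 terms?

27, 162

Split by position mod 2 into 2 tracks.
Subsequence A: 2, 6, 18, 54. Geometric with ratio 3.
Subsequence B: 27, 27, 27. Always 27.
Position 8 → subsequence B, term 4 = 27.
The 9th slot belongs to subsequence A; its 5th term is 162.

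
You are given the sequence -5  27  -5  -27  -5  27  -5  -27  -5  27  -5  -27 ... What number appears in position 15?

Odd-indexed and even-indexed terms follow separate rules.
Subsequence A: -5, -5, -5, -5, -5, -5 (constant -5).
Subsequence B: 27, -27, 27, -27, 27, -27 (oscillating between 27 and -27).
Term 15 comes from subsequence A (its 8th entry): -5.

-5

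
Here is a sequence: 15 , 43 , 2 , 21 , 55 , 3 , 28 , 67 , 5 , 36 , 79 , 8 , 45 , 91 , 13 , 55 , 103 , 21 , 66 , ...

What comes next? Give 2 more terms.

115, 34

Split by position mod 3: positions 1, 4, 7, … form one track, and each other residue class forms its own.
Track A: 15, 21, 28, 36, 45, 55, 66. Triangular numbers n(n+1)/2 for n = 5, 6, ….
Track B: 43, 55, 67, 79, 91, 103. Arithmetic, step +12.
Track C: 2, 3, 5, 8, 13, 21. A Fibonacci-like recurrence a_n = a_{n-1} + a_{n-2}.
The 20th slot belongs to track B; its 7th term is 115.
Position 21 → track C, term 7 = 34.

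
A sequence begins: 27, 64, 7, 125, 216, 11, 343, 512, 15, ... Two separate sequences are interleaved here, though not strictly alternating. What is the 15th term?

Positions follow the repeating pattern AAB; grouping by letter gives 2 tracks.
Subsequence A: 27, 64, 125, 216, 343, 512 (perfect cubes starting at 3³).
Subsequence B: 7, 11, 15 (linear: a_n = 3 + 4·n).
Position 15 → subsequence B, term 5 = 23.

23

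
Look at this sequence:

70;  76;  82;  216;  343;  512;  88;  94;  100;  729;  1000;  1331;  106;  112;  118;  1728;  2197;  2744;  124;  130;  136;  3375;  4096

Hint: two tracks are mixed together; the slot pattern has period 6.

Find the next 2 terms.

Positions follow the repeating pattern AAABBB; grouping by letter gives 2 tracks.
Subsequence A: 70, 76, 82, 88, 94, 100, 106, 112, 118, 124, 130, 136 — arithmetic, step +6.
Subsequence B: 216, 343, 512, 729, 1000, 1331, 1728, 2197, 2744, 3375, 4096 — perfect cubes starting at 6³.
Position 24 falls in subsequence B as its term 12, giving 4913.
Position 25 falls in subsequence A as its term 13, giving 142.

4913, 142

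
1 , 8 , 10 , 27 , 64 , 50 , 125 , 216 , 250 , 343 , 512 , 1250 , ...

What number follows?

729

Reading positions in blocks of 3 reveals the pattern AAB — 2 tracks woven together.
Track A: 1, 8, 27, 64, 125, 216, 343, 512 — the cubes 1³, 2³, 3³, ….
Track B: 10, 50, 250, 1250 — multiplying by 5 each time.
Position 13 falls in track A as its term 9, giving 729.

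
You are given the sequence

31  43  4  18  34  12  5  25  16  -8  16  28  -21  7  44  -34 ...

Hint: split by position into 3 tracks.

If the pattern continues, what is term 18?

Split by position mod 3 into 3 tracks.
Track A: 31, 18, 5, -8, -21, -34 — subtracting 13 each time.
Track B: 43, 34, 25, 16, 7 — arithmetic with common difference −9.
Track C: 4, 12, 16, 28, 44 — a Fibonacci-like recurrence a_n = a_{n-1} + a_{n-2}.
Position 18 falls in track C as its term 6, giving 72.

72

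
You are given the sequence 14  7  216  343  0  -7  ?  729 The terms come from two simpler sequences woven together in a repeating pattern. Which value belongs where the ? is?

The slot pattern repeats as AABB (period 4), so there are 2 interleaved tracks.
Track A: 14, 7, 0, -7 (arithmetic with common difference −7).
Track B: 216, 343, ?, 729 (consecutive cubes n³ from n = 6).
The gap is track B's term 3; the rule gives 512.

512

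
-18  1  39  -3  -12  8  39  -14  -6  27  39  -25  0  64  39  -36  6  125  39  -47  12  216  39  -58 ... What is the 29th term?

24

Read the sequence 4 terms at a time; column i is its own pattern.
Subsequence A is -18, -12, -6, 0, 6, 12, which is arithmetic, step +6.
Subsequence B is 1, 8, 27, 64, 125, 216, which is the cubes 1³, 2³, 3³, ….
Subsequence C is 39, 39, 39, 39, 39, 39, which is always 39.
Subsequence D is -3, -14, -25, -36, -47, -58, which is subtracting 11 each time.
The 29th slot belongs to subsequence A; its 8th term is 24.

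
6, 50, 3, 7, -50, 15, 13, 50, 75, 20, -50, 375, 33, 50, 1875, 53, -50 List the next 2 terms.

Taking every 3rd term gives 3 separate tracks.
Subsequence A: 6, 7, 13, 20, 33, 53 — each term equals the sum of the previous two.
Subsequence B: 50, -50, 50, -50, 50, -50 — the oscillation 50·(−1)^(n+1).
Subsequence C: 3, 15, 75, 375, 1875 — a geometric progression (common ratio 5).
The 18th slot belongs to subsequence C; its 6th term is 9375.
The 19th slot belongs to subsequence A; its 7th term is 86.

9375, 86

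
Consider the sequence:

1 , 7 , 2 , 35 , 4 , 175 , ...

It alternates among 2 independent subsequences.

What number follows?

8

Taking every 2nd term gives 2 separate tracks.
Stream A = 1, 2, 4: powers of 2.
Stream B = 7, 35, 175: a geometric progression (common ratio 5).
Term 7 comes from stream A (its 4th entry): 8.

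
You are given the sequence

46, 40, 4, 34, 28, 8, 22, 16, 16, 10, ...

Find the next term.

Reading positions in blocks of 3 reveals the pattern AAB — 2 tracks woven together.
Subsequence A: 46, 40, 34, 28, 22, 16, 10 (arithmetic, step −6).
Subsequence B: 4, 8, 16 (powers of 2).
Term 11 comes from subsequence A (its 8th entry): 4.

4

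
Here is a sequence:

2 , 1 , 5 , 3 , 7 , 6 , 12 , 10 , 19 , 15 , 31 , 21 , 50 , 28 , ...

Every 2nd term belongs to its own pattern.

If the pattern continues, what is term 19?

Taking every 2nd term gives 2 separate tracks.
Track A: 2, 5, 7, 12, 19, 31, 50 — Fibonacci-style (each term is the sum of the two before it).
Track B: 1, 3, 6, 10, 15, 21, 28 — triangular numbers starting at T_1.
Term 19 comes from track A (its 10th entry): 212.

212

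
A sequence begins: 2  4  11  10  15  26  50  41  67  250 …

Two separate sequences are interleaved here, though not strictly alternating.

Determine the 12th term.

The slot pattern repeats as ABB (period 3), so there are 2 interleaved tracks.
Subsequence A: 2, 10, 50, 250 — multiplying by 5 each time.
Subsequence B: 4, 11, 15, 26, 41, 67 — Fibonacci-style (each term is the sum of the two before it).
Term 12 comes from subsequence B (its 8th entry): 175.

175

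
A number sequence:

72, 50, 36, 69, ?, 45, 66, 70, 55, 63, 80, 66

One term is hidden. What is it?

The terms cycle through 3 interleaved subsequences.
Subsequence A = 72, 69, 66, 63: subtracting 3 each time.
Subsequence B = 50, ?, 70, 80: arithmetic, step +10.
Subsequence C = 36, 45, 55, 66: triangular numbers starting at T_8.
Filling subsequence B at index 2 by its rule yields 60.

60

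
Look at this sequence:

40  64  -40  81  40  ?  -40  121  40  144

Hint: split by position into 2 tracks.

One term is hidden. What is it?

The terms cycle through 2 interleaved subsequences.
Track A = 40, -40, 40, -40, 40: oscillating between 40 and -40.
Track B = 64, 81, ?, 121, 144: perfect squares starting at 8².
Filling track B at index 3 by its rule yields 100.

100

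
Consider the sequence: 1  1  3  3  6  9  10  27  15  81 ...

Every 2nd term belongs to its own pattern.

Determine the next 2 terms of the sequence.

Split by position mod 2 into 2 tracks.
Stream A: 1, 3, 6, 10, 15. Triangular numbers n(n+1)/2 for n = 1, 2, ….
Stream B: 1, 3, 9, 27, 81. Powers 3^0, 3^1, 3^2, ….
The 11th slot belongs to stream A; its 6th term is 21.
The 12th slot belongs to stream B; its 6th term is 243.

21, 243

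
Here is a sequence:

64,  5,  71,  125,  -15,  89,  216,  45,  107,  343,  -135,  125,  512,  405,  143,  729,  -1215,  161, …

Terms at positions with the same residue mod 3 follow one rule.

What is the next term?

1000

Taking every 3rd term gives 3 separate tracks.
Subsequence A: 64, 125, 216, 343, 512, 729 (consecutive cubes n³ from n = 4).
Subsequence B: 5, -15, 45, -135, 405, -1215 (multiplying by -3 each time).
Subsequence C: 71, 89, 107, 125, 143, 161 (adding 18 each time).
Term 19 comes from subsequence A (its 7th entry): 1000.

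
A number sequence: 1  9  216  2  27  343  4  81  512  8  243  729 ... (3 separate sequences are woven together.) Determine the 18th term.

Taking every 3rd term gives 3 separate tracks.
Subsequence A = 1, 2, 4, 8: successive powers of 2.
Subsequence B = 9, 27, 81, 243: geometric, ×3 each step.
Subsequence C = 216, 343, 512, 729: the cubes 6³, 7³, 8³, ….
The 18th slot belongs to subsequence C; its 6th term is 1331.

1331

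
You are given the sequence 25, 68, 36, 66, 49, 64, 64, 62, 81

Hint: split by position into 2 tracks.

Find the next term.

60

Split by position mod 2 into 2 tracks.
Track A: 25, 36, 49, 64, 81 — consecutive squares n² from n = 5.
Track B: 68, 66, 64, 62 — linear: a_n = 70 − 2·n.
Position 10 falls in track B as its term 5, giving 60.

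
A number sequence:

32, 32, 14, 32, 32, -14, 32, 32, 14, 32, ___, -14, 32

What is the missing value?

32

Positions follow the repeating pattern AAB; grouping by letter gives 2 tracks.
Track A: 32, 32, 32, 32, 32, 32, 32, ?, 32 — always 32.
Track B: 14, -14, 14, -14 — oscillating between 14 and -14.
Filling track A at index 8 by its rule yields 32.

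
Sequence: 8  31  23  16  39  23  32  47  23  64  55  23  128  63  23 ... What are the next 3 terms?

256, 71, 23

The terms cycle through 3 interleaved subsequences.
Track A = 8, 16, 32, 64, 128: powers of 2.
Track B = 31, 39, 47, 55, 63: arithmetic with common difference +8.
Track C = 23, 23, 23, 23, 23: constant 23.
Position 16 falls in track A as its term 6, giving 256.
The 17th slot belongs to track B; its 6th term is 71.
The 18th slot belongs to track C; its 6th term is 23.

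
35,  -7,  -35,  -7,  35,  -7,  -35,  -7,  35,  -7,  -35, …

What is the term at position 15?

-35

Split by position mod 2 into 2 tracks.
Track A: 35, -35, 35, -35, 35, -35 (the oscillation 35·(−1)^(n+1)).
Track B: -7, -7, -7, -7, -7 (always -7).
Position 15 falls in track A as its term 8, giving -35.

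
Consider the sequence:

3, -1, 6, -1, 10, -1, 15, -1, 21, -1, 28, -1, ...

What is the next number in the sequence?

Taking every 2nd term gives 2 separate tracks.
Stream A = 3, 6, 10, 15, 21, 28: triangular numbers starting at T_2.
Stream B = -1, -1, -1, -1, -1, -1: always -1.
Position 13 falls in stream A as its term 7, giving 36.

36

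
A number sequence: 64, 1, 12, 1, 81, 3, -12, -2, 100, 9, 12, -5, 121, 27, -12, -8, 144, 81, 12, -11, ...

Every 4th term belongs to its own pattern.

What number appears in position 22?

243

Read the sequence 4 terms at a time; column i is its own pattern.
Track A = 64, 81, 100, 121, 144: consecutive squares n² from n = 8.
Track B = 1, 3, 9, 27, 81: geometric with ratio 3.
Track C = 12, -12, 12, -12, 12: alternating ±12.
Track D = 1, -2, -5, -8, -11: subtracting 3 each time.
Term 22 comes from track B (its 6th entry): 243.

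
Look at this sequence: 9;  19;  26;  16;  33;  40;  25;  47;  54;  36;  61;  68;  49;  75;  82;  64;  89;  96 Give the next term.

81

The slot pattern repeats as ABB (period 3), so there are 2 interleaved tracks.
Track A = 9, 16, 25, 36, 49, 64: the squares 3², 4², 5², ….
Track B = 19, 26, 33, 40, 47, 54, 61, 68, 75, 82, 89, 96: adding 7 each time.
Position 19 falls in track A as its term 7, giving 81.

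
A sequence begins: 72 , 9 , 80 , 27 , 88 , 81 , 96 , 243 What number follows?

104

The terms cycle through 2 interleaved subsequences.
Track A: 72, 80, 88, 96 (linear: a_n = 64 + 8·n).
Track B: 9, 27, 81, 243 (a geometric progression (common ratio 3)).
Term 9 comes from track A (its 5th entry): 104.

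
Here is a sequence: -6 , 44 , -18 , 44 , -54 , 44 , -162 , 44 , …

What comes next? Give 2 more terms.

-486, 44

Positions 1, 3, 5, … form one subsequence and positions 2, 4, 6, … form another.
Track A = -6, -18, -54, -162: geometric, ×3 each step.
Track B = 44, 44, 44, 44: constant 44.
Position 9 falls in track A as its term 5, giving -486.
Position 10 → track B, term 5 = 44.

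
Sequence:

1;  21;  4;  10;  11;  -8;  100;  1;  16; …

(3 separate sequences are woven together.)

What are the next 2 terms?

1000, -9

Read the sequence 3 terms at a time; column i is its own pattern.
Track A: 1, 10, 100. Powers of 10.
Track B: 21, 11, 1. Arithmetic with common difference −10.
Track C: 4, -8, 16. Multiplying by -2 each time.
The 10th slot belongs to track A; its 4th term is 1000.
Position 11 → track B, term 4 = -9.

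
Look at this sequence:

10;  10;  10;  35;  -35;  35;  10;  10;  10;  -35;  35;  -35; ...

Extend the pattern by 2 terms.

Reading positions in blocks of 6 reveals the pattern AAABBB — 2 tracks woven together.
Track A: 10, 10, 10, 10, 10, 10 (constant 10).
Track B: 35, -35, 35, -35, 35, -35 (the oscillation 35·(−1)^(n+1)).
Position 13 → track A, term 7 = 10.
Position 14 → track A, term 8 = 10.

10, 10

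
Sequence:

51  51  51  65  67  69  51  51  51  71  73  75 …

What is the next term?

Positions follow the repeating pattern AAABBB; grouping by letter gives 2 tracks.
Track A is 51, 51, 51, 51, 51, 51, which is the constant sequence 51.
Track B is 65, 67, 69, 71, 73, 75, which is arithmetic, step +2.
Position 13 falls in track A as its term 7, giving 51.

51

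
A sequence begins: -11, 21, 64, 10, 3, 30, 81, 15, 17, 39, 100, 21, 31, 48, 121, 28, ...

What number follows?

45

Split by position mod 4 into 4 tracks.
Stream A = -11, 3, 17, 31: adding 14 each time.
Stream B = 21, 30, 39, 48: adding 9 each time.
Stream C = 64, 81, 100, 121: perfect squares starting at 8².
Stream D = 10, 15, 21, 28: triangular numbers starting at T_4.
Term 17 comes from stream A (its 5th entry): 45.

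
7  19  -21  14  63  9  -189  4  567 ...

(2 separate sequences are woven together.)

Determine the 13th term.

5103

The terms cycle through 2 interleaved subsequences.
Subsequence A: 7, -21, 63, -189, 567 (geometric with ratio -3).
Subsequence B: 19, 14, 9, 4 (subtracting 5 each time).
Position 13 falls in subsequence A as its term 7, giving 5103.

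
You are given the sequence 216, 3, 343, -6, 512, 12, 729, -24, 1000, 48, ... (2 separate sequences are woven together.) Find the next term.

Positions 1, 3, 5, … form one subsequence and positions 2, 4, 6, … form another.
Subsequence A = 216, 343, 512, 729, 1000: consecutive cubes n³ from n = 6.
Subsequence B = 3, -6, 12, -24, 48: geometric, ×-2 each step.
The 11th slot belongs to subsequence A; its 6th term is 1331.

1331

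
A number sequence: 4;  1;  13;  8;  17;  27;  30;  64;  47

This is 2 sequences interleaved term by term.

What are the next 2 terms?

Taking every 2nd term gives 2 separate tracks.
Track A: 4, 13, 17, 30, 47. Fibonacci-style (each term is the sum of the two before it).
Track B: 1, 8, 27, 64. Consecutive cubes n³ from n = 1.
The 10th slot belongs to track B; its 5th term is 125.
Term 11 comes from track A (its 6th entry): 77.

125, 77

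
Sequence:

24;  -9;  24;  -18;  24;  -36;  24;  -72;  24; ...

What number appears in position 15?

24

The terms cycle through 2 interleaved subsequences.
Track A: 24, 24, 24, 24, 24 (the constant sequence 24).
Track B: -9, -18, -36, -72 (geometric, ×2 each step).
Position 15 → track A, term 8 = 24.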